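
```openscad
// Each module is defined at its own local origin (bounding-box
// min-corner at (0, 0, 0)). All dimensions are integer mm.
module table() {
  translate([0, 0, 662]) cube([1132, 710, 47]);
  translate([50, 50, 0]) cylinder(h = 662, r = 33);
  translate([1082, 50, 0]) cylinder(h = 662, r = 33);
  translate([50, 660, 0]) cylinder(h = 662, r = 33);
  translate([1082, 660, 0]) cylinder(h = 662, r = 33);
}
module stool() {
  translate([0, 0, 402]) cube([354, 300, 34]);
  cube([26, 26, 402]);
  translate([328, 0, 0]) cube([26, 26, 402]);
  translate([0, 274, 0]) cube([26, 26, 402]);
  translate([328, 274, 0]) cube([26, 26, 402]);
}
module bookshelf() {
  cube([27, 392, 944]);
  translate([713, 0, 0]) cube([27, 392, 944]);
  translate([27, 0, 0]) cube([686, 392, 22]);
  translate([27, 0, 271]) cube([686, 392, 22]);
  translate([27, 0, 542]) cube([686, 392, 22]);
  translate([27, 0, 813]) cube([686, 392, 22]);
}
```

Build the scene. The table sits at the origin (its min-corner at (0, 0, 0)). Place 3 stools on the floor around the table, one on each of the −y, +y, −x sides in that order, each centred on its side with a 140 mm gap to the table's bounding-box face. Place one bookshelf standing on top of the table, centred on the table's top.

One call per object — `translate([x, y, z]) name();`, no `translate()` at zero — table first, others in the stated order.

table();
translate([389, -440, 0]) stool();
translate([389, 850, 0]) stool();
translate([-494, 205, 0]) stool();
translate([196, 159, 709]) bookshelf();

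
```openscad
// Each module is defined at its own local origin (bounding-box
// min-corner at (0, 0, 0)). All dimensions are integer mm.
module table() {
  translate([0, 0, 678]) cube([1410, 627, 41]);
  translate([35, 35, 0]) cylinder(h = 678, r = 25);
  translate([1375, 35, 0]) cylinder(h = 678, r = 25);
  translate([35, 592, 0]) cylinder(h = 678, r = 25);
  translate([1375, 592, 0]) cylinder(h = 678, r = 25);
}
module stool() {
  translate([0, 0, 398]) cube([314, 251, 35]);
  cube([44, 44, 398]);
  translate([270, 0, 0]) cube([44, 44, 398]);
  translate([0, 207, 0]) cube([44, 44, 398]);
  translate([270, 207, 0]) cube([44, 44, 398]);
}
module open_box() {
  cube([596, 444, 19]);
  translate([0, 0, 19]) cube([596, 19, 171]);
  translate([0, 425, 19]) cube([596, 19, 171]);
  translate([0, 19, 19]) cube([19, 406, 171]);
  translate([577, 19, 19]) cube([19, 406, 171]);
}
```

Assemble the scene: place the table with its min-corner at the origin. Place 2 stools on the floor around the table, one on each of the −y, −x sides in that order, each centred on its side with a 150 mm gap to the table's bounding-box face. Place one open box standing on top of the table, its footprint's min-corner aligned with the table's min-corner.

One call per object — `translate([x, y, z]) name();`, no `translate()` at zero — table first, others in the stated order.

table();
translate([548, -401, 0]) stool();
translate([-464, 188, 0]) stool();
translate([0, 0, 719]) open_box();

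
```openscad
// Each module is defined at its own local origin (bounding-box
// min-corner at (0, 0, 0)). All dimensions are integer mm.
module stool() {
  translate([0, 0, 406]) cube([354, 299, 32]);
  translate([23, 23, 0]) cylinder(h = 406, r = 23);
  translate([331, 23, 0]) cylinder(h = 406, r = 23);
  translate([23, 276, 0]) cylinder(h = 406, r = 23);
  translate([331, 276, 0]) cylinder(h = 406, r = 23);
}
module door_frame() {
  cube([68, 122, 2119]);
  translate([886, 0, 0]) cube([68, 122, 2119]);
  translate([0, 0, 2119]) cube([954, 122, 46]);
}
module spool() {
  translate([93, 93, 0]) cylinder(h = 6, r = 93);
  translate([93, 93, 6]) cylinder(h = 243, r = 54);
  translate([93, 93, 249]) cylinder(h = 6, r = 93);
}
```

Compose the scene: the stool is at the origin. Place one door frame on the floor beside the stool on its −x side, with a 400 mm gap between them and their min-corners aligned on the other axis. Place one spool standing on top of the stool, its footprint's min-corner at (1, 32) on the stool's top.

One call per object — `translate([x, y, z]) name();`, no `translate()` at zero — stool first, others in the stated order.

stool();
translate([-1354, 0, 0]) door_frame();
translate([1, 32, 438]) spool();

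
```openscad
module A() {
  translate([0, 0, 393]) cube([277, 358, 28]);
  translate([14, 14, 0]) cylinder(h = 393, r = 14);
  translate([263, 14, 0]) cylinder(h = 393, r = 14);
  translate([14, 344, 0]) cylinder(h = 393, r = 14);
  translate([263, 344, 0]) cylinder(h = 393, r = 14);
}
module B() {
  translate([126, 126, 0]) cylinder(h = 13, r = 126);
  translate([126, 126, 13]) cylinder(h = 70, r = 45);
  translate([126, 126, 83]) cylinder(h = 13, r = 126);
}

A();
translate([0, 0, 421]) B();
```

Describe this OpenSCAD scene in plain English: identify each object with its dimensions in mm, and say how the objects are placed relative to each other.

A is a four-legged stool. The seat is 277×358 mm, 28 mm thick, top at z = 421 mm. It stands on four round legs, each 28 mm in diameter, from z = 0 to the seat underside, each leg's axis is inset half a diameter from the nearest pair of seat edges (so the leg's bounding box is flush with the corner).

B is a spool: two coaxial disc flanges of radius 126 mm and thickness 13 mm, joined by a core cylinder of radius 45 mm and height 70 mm. The lower flange rests on z = 0 and the three cylinders share a vertical axis.

The spool is on top of the stool.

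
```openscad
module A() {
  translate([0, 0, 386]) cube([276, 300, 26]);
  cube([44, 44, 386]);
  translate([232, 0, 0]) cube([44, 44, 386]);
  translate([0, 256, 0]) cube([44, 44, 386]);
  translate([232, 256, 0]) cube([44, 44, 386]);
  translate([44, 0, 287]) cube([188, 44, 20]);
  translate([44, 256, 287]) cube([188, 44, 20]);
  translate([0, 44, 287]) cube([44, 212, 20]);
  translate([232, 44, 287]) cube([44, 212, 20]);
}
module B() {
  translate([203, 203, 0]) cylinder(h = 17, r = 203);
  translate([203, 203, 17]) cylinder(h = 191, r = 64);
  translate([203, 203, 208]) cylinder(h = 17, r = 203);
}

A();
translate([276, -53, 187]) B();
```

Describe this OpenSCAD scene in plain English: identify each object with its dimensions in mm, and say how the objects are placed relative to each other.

A is a four-legged stool. The seat is a 276×300×26 mm slab whose top surface is at z = 412 mm; four square legs, each 44×44 mm in cross-section, run from the floor (z = 0) to the underside of the seat, each flush with a corner of the seat. Four stretchers, 44 mm wide and 20 mm tall, connect adjacent legs with their undersides at z = 287 mm, each running between the inner faces of the legs it joins and aligned with the legs' outer faces on the other axis.

B is a spool: two coaxial disc flanges of radius 203 mm and thickness 17 mm, joined by a core cylinder of radius 64 mm and height 191 mm. The lower flange rests on z = 0 and the three cylinders share a vertical axis.

The spool is beside the stool with their tops flush at z = 412.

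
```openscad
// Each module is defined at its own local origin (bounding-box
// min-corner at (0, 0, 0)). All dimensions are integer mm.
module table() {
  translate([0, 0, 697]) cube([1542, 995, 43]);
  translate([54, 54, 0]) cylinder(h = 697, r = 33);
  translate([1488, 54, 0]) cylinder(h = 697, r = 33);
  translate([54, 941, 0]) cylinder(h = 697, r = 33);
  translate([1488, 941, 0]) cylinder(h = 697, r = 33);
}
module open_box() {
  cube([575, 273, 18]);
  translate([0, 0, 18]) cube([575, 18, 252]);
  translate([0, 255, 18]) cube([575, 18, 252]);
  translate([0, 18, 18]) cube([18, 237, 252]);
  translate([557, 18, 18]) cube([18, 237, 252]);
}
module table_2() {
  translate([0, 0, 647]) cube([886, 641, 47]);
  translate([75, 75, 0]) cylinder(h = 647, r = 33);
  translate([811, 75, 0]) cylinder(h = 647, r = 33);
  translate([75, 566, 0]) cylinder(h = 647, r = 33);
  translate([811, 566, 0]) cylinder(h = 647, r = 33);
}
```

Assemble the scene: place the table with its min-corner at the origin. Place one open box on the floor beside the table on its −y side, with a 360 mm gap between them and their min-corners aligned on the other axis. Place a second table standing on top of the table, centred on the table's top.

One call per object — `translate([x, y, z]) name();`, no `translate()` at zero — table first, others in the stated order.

table();
translate([0, -633, 0]) open_box();
translate([328, 177, 740]) table_2();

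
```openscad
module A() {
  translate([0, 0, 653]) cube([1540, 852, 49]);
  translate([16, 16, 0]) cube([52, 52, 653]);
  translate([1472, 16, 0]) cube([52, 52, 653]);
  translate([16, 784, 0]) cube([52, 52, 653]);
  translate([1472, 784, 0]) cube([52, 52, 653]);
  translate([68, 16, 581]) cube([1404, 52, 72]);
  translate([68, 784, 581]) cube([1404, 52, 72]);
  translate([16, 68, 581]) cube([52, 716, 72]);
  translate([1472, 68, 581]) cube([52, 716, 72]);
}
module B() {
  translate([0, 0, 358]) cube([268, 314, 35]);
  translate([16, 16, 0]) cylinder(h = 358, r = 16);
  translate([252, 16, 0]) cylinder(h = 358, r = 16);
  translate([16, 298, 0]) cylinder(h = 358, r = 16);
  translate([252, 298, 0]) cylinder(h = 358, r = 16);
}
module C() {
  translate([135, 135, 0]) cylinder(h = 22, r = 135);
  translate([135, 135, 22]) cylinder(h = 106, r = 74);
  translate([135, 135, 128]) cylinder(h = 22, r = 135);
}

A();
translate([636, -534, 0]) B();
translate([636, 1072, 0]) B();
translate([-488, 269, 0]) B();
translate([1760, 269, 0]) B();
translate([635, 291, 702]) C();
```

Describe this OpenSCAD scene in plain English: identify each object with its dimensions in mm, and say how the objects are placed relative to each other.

A is a table: top 1540 mm (x) × 852 mm (y), 49 mm thick, upper face at z = 702 mm, on four 52×52 mm square legs, each inset 16 mm from the nearest pair of top edges, running from z = 0 to the bottom of the top. Four apron rails, 52 mm thick and 72 mm tall, run between adjacent legs with their top edges flush with the underside of the top and their outer faces flush with the legs' outer faces.

B is a four-legged stool. The seat is 268×314 mm, 35 mm thick, top at z = 393 mm. It stands on four round legs, each 32 mm in diameter, from z = 0 to the seat underside, each leg's axis is inset half a diameter from the nearest pair of seat edges (so the leg's bounding box is flush with the corner).

C is a spool: two coaxial disc flanges of radius 135 mm and thickness 22 mm, joined by a core cylinder of radius 74 mm and height 106 mm. The lower flange rests on z = 0 and the three cylinders share a vertical axis.

Four stools sit around the table at the −y, +y, −x, +x sides. The spool is on top of the table, centred.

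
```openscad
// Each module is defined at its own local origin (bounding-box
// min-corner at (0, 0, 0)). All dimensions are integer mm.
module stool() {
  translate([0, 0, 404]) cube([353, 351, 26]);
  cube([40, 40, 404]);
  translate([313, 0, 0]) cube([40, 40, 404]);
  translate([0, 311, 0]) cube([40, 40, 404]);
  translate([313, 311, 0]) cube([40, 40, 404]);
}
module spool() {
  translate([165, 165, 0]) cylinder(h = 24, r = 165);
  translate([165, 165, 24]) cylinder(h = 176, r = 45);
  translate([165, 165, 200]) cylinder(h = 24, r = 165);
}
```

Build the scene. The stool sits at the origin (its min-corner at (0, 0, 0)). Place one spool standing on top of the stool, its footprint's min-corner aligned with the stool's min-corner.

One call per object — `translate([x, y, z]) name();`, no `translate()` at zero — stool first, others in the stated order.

stool();
translate([0, 0, 430]) spool();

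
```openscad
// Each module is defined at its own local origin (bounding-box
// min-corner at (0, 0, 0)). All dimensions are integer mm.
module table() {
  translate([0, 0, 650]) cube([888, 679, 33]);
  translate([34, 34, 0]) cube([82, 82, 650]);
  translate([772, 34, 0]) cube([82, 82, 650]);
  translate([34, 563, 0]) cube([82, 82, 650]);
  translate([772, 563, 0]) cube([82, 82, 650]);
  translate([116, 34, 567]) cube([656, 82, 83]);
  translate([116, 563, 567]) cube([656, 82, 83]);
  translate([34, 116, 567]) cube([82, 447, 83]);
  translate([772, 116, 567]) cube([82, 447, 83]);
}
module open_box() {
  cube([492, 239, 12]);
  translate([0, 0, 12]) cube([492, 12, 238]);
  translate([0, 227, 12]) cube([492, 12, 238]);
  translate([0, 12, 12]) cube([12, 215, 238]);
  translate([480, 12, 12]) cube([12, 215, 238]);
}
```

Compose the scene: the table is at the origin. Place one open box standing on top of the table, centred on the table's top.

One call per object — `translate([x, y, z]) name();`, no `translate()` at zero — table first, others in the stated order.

table();
translate([198, 220, 683]) open_box();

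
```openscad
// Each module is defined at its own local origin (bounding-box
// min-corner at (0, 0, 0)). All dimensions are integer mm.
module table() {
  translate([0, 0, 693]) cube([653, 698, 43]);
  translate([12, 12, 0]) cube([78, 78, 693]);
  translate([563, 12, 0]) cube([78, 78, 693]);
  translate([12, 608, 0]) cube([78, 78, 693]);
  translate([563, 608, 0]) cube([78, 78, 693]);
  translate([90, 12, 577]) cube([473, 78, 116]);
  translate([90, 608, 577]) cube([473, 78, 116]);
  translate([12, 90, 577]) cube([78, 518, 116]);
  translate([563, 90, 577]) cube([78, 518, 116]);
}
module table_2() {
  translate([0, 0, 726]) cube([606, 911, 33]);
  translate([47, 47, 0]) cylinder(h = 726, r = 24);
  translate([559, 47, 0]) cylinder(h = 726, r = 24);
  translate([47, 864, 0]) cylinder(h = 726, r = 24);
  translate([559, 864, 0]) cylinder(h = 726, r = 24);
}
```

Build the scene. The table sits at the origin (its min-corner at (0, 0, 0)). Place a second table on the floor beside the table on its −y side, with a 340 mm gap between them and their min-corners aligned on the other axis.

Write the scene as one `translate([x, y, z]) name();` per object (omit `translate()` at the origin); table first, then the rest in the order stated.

table();
translate([0, -1251, 0]) table_2();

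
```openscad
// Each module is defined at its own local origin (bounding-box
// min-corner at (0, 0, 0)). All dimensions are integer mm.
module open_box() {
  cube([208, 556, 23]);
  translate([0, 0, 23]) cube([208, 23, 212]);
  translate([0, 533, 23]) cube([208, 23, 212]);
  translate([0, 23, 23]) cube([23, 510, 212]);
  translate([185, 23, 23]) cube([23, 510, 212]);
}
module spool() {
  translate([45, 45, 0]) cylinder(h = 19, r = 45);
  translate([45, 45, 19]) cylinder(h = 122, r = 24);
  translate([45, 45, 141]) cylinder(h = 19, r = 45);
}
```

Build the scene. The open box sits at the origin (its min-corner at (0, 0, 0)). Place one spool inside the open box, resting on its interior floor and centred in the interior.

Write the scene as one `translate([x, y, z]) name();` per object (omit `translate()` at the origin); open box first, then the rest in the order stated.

open_box();
translate([59, 233, 23]) spool();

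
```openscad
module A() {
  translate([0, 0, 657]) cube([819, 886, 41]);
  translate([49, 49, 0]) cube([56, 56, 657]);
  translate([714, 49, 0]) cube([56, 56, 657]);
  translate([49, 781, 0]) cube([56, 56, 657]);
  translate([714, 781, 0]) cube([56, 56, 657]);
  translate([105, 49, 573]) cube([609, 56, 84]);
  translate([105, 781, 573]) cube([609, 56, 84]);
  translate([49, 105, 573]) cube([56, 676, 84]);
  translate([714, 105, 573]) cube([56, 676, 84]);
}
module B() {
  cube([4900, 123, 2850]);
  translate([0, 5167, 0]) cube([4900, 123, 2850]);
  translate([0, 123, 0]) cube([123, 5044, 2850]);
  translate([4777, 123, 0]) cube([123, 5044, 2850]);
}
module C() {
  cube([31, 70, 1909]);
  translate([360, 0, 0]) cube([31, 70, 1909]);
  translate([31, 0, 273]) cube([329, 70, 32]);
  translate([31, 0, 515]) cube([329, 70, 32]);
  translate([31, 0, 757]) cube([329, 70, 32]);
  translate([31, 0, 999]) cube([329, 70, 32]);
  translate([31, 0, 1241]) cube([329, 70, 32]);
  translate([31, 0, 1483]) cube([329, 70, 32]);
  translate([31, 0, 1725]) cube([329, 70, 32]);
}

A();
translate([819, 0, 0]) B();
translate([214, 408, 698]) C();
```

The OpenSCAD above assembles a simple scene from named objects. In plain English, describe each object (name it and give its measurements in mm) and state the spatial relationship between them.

A is a table: top 819 mm (x) × 886 mm (y), 41 mm thick, upper face at z = 698 mm, on four 56×56 mm square legs, each inset 49 mm from the nearest pair of top edges, running from z = 0 to the bottom of the top. Four apron rails, 56 mm thick and 84 mm tall, run between adjacent legs with their top edges flush with the underside of the top and their outer faces flush with the legs' outer faces.

B is a box-shaped house frame (walls only): outside footprint 4900×5290 mm, wall height 2850 mm, wall thickness 123 mm. The two y-facing walls run the full x-width; the two x-facing walls fit between the inner faces of the y-facing walls.

C is a straight ladder. Two 31×70 mm vertical rails, 1909 mm tall, stand 391 mm apart (outside-to-outside) with their front faces coplanar on the −y side. 7 rungs, each 70 mm deep and 32 mm tall, span between the inner faces of the rails, front faces flush with the rails. The lowest rung's underside is at z = 273 mm and rungs are spaced 242 mm apart (underside to underside).

The house frame is against the table's +x side, with their −y faces flush. The ladder is on top of the table, centred.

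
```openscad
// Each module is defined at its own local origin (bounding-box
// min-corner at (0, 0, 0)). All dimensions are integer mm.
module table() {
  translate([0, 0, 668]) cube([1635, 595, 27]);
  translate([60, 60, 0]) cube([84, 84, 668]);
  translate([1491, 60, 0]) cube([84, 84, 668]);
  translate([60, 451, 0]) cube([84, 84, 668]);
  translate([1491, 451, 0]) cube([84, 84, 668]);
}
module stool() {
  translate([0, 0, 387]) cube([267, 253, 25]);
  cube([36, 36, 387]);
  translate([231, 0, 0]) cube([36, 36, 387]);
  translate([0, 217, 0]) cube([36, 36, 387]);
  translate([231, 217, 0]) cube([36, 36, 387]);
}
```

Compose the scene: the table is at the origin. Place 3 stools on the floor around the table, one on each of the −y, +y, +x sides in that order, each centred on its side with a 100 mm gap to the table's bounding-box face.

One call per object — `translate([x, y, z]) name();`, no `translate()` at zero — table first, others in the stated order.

table();
translate([684, -353, 0]) stool();
translate([684, 695, 0]) stool();
translate([1735, 171, 0]) stool();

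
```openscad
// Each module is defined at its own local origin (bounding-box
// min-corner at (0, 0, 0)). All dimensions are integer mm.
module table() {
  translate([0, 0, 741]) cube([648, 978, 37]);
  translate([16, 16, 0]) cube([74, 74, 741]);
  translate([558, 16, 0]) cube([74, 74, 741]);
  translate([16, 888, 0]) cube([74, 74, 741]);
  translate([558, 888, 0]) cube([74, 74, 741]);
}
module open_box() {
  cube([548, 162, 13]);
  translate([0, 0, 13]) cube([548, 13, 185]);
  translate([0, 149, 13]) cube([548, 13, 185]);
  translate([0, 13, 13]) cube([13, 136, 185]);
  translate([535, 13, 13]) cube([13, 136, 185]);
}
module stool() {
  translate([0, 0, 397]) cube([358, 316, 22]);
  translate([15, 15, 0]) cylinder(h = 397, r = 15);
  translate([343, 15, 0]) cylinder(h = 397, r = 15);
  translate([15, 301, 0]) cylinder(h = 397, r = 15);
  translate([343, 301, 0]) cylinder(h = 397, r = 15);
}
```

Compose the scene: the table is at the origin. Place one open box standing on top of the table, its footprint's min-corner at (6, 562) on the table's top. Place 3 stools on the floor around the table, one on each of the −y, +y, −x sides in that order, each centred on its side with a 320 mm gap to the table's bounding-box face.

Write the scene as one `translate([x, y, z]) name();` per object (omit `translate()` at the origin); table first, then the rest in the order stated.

table();
translate([6, 562, 778]) open_box();
translate([145, -636, 0]) stool();
translate([145, 1298, 0]) stool();
translate([-678, 331, 0]) stool();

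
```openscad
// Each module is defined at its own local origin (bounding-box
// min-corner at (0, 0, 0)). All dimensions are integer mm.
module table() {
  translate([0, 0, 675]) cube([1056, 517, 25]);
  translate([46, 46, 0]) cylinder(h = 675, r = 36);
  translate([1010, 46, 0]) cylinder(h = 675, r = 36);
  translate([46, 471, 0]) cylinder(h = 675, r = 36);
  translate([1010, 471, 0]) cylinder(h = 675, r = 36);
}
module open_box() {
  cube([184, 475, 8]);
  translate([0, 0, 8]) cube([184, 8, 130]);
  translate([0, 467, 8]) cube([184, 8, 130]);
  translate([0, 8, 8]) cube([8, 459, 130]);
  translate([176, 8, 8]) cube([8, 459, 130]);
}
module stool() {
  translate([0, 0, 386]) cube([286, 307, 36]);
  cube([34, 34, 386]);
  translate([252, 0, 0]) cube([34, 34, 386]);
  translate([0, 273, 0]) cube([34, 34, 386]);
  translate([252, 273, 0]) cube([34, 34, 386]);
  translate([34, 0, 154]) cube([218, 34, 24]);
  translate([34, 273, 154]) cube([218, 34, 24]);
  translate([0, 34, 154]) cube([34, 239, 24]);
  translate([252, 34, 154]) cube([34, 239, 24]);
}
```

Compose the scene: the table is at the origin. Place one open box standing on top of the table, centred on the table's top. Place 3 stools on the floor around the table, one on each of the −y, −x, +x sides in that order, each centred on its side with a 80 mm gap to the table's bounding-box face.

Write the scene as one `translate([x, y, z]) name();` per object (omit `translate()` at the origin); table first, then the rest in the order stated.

table();
translate([436, 21, 700]) open_box();
translate([385, -387, 0]) stool();
translate([-366, 105, 0]) stool();
translate([1136, 105, 0]) stool();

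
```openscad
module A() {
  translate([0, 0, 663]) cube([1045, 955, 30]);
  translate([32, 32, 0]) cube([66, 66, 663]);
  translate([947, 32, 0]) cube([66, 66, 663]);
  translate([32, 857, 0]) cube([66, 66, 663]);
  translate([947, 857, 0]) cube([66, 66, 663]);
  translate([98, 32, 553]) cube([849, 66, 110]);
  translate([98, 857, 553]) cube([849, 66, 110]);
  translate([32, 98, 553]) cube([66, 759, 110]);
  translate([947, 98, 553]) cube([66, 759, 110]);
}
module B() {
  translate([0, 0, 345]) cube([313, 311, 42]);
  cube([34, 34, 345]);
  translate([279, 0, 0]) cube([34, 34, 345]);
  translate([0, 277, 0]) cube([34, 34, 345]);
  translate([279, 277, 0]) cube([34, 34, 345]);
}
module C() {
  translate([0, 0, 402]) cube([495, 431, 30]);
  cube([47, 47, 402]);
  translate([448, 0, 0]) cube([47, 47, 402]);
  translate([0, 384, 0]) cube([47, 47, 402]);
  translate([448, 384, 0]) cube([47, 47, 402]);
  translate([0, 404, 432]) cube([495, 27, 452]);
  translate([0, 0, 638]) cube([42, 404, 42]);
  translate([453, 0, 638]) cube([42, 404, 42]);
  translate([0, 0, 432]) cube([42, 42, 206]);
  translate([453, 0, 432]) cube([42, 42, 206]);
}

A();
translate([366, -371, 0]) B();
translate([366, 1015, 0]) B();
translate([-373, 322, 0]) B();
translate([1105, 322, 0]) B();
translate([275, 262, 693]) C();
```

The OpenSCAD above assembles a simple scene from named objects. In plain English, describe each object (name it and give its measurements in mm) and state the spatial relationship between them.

A is a table: top 1045 mm (x) × 955 mm (y), 30 mm thick, upper face at z = 693 mm, on four 66×66 mm square legs, each inset 32 mm from the nearest pair of top edges, running from z = 0 to the bottom of the top. Four apron rails, 66 mm thick and 110 mm tall, run between adjacent legs with their top edges flush with the underside of the top and their outer faces flush with the legs' outer faces.

B is a four-legged stool. The seat is 313×311 mm, 42 mm thick, top at z = 387 mm. It stands on four square legs, each 34×34 mm in cross-section, from z = 0 to the seat underside, each flush with a corner of the seat.

C is a chair: 495×431 mm seat, 30 mm thick, top at z = 432 mm, on four 47 mm square corner legs flush with the seat edges. A 27 mm thick backrest slab spans the full seat width, extending 452 mm above the seat top, its back face flush with the seat's +y edge. Two armrests of 42×42 mm section run along each side from the seat's front edge to the front of the backrest, top faces 248 mm above the seat top and outer faces flush with the seat's x-edges; a 42×42 mm post under the front of each armrest stands on the seat at the front corner.

Four stools sit around the table at the −y, +y, −x, +x sides. The chair is on top of the table, centred.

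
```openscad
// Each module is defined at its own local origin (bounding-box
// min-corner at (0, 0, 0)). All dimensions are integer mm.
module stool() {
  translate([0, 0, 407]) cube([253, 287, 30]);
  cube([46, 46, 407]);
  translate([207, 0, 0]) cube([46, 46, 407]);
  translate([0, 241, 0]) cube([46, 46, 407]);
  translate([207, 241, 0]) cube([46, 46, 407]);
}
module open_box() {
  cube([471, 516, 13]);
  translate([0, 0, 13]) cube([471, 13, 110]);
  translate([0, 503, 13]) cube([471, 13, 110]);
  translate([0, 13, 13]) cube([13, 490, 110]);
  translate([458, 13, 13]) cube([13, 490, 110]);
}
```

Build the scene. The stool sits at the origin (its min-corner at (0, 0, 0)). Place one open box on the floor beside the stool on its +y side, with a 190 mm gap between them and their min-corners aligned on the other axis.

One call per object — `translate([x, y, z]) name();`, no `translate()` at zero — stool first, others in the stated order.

stool();
translate([0, 477, 0]) open_box();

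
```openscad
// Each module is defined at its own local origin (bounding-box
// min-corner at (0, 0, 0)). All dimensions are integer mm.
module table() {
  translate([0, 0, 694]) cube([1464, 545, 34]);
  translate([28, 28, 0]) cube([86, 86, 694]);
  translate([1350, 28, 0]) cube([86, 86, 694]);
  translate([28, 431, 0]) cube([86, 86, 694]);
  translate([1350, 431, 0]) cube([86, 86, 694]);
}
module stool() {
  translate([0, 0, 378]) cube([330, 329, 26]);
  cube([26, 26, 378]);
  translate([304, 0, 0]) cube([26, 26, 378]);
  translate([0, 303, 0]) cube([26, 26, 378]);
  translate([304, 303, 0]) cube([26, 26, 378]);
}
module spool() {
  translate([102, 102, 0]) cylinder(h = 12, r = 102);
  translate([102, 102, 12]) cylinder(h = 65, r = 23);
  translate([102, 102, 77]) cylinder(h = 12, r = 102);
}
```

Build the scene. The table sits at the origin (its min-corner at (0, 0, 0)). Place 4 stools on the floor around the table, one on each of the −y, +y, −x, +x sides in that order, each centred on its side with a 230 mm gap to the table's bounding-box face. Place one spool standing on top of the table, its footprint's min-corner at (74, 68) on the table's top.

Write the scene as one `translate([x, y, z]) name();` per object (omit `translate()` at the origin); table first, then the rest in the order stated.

table();
translate([567, -559, 0]) stool();
translate([567, 775, 0]) stool();
translate([-560, 108, 0]) stool();
translate([1694, 108, 0]) stool();
translate([74, 68, 728]) spool();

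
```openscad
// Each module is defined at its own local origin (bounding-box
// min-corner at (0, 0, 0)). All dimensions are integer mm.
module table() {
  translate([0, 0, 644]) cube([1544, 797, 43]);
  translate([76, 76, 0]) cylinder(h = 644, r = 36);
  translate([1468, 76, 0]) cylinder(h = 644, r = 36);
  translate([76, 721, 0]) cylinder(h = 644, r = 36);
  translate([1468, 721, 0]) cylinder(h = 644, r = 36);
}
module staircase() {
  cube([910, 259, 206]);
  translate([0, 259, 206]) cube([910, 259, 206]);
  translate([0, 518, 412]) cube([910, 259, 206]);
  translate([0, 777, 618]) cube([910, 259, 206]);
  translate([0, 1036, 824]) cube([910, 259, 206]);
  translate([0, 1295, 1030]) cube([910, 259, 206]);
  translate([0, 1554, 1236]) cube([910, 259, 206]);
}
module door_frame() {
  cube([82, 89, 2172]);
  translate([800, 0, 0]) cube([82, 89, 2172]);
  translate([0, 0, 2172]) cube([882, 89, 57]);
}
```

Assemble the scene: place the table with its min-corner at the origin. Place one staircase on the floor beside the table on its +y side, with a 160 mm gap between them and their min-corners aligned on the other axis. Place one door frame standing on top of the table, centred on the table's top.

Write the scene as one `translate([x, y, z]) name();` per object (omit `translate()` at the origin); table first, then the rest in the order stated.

table();
translate([0, 957, 0]) staircase();
translate([331, 354, 687]) door_frame();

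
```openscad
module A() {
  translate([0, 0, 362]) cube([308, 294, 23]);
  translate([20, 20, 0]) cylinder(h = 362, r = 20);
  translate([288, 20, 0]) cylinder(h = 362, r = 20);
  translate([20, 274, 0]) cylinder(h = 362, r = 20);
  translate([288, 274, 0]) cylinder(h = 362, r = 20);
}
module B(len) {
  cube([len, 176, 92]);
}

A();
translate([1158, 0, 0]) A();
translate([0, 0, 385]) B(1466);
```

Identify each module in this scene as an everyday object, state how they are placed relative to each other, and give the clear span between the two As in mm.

Second stool starts at x = 1158; first ends at x = 308; clear span = 1158 − 308 = 850 mm.

A is a stool. B is a beam. A beam spans the tops of two stools. The clear span between the two stools is 850 mm.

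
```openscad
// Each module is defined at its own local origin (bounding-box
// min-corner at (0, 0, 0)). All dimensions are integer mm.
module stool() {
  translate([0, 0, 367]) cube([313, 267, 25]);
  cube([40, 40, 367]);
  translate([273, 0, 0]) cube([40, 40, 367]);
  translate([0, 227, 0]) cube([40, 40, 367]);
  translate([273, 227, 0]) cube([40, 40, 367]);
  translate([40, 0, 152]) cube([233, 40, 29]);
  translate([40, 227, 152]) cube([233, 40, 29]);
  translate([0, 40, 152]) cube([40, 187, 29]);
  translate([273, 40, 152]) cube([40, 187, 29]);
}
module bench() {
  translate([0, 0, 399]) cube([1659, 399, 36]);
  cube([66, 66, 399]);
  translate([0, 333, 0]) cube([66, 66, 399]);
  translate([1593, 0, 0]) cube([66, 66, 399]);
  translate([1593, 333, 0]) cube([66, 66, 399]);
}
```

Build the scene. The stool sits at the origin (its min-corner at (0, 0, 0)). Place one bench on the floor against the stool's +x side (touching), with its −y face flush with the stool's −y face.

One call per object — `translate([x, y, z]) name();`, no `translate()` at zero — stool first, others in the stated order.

stool();
translate([313, 0, 0]) bench();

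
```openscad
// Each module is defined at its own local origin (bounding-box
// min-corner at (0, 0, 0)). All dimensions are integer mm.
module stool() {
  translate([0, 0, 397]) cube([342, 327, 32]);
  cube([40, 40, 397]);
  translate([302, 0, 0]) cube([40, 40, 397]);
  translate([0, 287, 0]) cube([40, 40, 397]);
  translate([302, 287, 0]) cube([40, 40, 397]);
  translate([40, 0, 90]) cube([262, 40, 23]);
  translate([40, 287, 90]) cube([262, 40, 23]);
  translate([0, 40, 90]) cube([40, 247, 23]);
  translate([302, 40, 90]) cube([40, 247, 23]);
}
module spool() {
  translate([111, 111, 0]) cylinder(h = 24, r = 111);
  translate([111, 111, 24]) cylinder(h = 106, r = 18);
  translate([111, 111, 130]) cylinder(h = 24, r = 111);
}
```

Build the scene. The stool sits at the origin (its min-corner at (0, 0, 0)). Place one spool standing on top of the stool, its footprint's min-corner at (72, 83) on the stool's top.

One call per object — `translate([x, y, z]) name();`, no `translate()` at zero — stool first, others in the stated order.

stool();
translate([72, 83, 429]) spool();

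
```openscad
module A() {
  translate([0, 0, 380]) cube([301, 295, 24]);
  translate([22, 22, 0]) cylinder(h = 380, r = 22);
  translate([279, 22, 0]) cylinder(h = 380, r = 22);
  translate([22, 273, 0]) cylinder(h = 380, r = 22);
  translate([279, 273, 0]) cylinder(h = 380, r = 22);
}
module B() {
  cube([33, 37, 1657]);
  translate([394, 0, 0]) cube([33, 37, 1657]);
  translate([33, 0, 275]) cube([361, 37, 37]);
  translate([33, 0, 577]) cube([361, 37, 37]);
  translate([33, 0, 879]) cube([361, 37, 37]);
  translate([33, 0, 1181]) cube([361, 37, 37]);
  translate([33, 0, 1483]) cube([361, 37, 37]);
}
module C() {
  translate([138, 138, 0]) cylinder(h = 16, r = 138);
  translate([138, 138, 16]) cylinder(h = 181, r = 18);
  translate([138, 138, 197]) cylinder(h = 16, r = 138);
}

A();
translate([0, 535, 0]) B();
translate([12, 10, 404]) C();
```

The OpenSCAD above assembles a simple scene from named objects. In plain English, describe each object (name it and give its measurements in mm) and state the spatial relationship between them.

A is a four-legged stool. The seat is a 301×295×24 mm slab whose top surface is at z = 404 mm; four round legs, each 44 mm in diameter, run from the floor (z = 0) to the underside of the seat, each leg's axis is inset half a diameter from the nearest pair of seat edges (so the leg's bounding box is flush with the corner).

B is a straight ladder. Two 33×37 mm vertical rails, 1657 mm tall, stand 427 mm apart (outside-to-outside) with their front faces coplanar on the −y side. 5 rungs, each 37 mm deep and 37 mm tall, span between the inner faces of the rails, front faces flush with the rails. The lowest rung's underside is at z = 275 mm and rungs are spaced 302 mm apart (underside to underside).

C is a spool: two coaxial disc flanges of radius 138 mm and thickness 16 mm, joined by a core cylinder of radius 18 mm and height 181 mm. The lower flange rests on z = 0 and the three cylinders share a vertical axis.

The ladder is on the floor beside the stool on its +y side. The spool is on top of the stool.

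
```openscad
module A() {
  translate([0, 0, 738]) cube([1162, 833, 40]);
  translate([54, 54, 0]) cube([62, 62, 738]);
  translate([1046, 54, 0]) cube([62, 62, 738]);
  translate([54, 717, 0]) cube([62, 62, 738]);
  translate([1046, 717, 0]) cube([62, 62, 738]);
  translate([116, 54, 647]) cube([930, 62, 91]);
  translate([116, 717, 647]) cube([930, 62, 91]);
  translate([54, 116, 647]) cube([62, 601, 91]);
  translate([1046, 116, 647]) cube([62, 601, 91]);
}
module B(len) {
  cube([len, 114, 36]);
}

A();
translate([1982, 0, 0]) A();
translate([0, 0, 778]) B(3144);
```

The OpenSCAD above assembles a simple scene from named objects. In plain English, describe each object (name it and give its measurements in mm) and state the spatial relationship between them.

A is a table: top 1162 mm (x) × 833 mm (y), 40 mm thick, upper face at z = 778 mm, on four 62×62 mm square legs, each inset 54 mm from the nearest pair of top edges, running from z = 0 to the bottom of the top. Four apron rails, 62 mm thick and 91 mm tall, run between adjacent legs with their top edges flush with the underside of the top and their outer faces flush with the legs' outer faces.

B is a rectangular beam 3144 mm long (x), 114 mm deep (y), 36 mm thick (z).

The beam spans the tops of two tables placed 820 mm apart, resting at z = 778 mm.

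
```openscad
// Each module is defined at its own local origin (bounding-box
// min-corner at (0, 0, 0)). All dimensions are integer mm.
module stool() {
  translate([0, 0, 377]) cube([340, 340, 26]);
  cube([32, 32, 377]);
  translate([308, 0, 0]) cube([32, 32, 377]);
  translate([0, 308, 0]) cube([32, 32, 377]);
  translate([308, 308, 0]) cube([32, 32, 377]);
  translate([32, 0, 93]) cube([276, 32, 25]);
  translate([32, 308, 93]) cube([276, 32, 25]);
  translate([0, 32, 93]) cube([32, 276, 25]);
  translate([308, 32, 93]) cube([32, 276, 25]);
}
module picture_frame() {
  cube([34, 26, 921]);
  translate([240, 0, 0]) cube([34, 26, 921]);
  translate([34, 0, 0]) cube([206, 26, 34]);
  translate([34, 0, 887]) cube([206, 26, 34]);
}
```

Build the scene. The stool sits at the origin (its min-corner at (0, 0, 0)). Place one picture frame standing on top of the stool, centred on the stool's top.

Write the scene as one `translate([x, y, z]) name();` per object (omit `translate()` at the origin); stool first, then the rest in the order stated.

stool();
translate([33, 157, 403]) picture_frame();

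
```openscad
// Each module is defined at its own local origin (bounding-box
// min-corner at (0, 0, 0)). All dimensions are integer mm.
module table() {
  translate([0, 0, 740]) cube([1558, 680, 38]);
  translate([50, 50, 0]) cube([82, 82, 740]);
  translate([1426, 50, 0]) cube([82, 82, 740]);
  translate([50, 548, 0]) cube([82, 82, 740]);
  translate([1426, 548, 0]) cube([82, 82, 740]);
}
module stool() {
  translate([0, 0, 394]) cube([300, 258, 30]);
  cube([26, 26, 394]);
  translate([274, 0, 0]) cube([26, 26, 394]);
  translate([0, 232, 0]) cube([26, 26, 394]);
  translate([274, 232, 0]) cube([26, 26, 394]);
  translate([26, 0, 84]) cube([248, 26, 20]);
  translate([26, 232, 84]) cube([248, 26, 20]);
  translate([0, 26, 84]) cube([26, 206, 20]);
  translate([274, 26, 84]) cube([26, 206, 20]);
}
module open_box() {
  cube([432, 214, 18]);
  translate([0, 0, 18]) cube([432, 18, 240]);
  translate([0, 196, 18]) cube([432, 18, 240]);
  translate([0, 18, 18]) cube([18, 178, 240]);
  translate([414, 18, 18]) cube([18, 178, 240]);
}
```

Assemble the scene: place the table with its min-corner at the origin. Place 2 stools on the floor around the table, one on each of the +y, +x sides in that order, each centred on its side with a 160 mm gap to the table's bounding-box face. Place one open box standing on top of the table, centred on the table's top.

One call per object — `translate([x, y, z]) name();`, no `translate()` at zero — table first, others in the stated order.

table();
translate([629, 840, 0]) stool();
translate([1718, 211, 0]) stool();
translate([563, 233, 778]) open_box();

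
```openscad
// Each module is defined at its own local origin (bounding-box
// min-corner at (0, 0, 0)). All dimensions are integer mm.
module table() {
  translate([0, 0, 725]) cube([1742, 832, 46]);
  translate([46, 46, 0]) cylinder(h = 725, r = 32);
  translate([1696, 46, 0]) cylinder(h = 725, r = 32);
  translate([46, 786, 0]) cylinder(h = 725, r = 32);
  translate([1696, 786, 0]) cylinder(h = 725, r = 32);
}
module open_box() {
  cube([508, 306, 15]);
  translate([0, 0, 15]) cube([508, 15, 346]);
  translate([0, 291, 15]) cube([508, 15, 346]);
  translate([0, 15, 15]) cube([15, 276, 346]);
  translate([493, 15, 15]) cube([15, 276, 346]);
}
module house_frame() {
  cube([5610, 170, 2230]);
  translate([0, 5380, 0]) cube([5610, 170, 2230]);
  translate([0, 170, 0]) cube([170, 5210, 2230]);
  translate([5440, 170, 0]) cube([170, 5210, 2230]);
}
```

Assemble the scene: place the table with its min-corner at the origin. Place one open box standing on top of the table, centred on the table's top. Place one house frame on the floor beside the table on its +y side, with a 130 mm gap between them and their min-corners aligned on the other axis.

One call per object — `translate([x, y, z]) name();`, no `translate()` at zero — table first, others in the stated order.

table();
translate([617, 263, 771]) open_box();
translate([0, 962, 0]) house_frame();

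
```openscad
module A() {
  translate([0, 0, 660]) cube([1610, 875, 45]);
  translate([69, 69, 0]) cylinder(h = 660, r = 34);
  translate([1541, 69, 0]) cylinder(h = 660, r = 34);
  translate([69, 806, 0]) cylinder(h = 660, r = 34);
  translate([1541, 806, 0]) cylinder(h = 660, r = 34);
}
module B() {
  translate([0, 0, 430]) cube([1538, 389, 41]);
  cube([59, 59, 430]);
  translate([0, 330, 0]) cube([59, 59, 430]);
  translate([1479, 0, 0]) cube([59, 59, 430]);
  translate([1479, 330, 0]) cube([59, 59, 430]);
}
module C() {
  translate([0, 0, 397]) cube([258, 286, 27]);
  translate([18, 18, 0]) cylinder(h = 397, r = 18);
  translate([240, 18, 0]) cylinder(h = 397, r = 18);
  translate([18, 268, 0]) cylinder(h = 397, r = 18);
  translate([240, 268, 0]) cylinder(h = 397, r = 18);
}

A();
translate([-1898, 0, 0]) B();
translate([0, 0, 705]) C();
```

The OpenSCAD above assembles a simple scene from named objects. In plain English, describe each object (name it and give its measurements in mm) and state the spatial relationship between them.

A is a rectangular dining table. The top is 1610×875×45 mm with its upper surface at z = 705 mm. It stands on four round legs of 68 mm diameter, each leg's bounding box inset 35 mm from the nearest pair of top edges, running from the floor to the underside of the top.

B is a bench: a 1538×389 mm seat slab, 41 mm thick, top at z = 471 mm, on four 59×59 mm square legs flush with the seat corners and standing on z = 0.

C is a four-legged stool. The seat is a 258×286×27 mm slab whose top surface is at z = 424 mm; four round legs, each 36 mm in diameter, run from the floor (z = 0) to the underside of the seat, each leg's axis is inset half a diameter from the nearest pair of seat edges (so the leg's bounding box is flush with the corner).

The bench is on the floor beside the table on its −x side. The stool is on top of the table.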